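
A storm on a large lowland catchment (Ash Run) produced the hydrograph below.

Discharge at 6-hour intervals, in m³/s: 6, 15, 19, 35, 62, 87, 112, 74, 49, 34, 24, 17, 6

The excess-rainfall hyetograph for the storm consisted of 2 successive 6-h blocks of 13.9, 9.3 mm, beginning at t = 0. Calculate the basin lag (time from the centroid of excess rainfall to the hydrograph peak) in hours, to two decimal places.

t_L ≈ 30.59 h

Centroid of excess rainfall: t_c = Σ P_i·t̄_i / ΣP_i = 5.4052 h (block centres at 3, 9 h).
Hydrograph peak occurs at t = 36 h, so basin lag t_L = 36 − 5.4052 = 30.59 h.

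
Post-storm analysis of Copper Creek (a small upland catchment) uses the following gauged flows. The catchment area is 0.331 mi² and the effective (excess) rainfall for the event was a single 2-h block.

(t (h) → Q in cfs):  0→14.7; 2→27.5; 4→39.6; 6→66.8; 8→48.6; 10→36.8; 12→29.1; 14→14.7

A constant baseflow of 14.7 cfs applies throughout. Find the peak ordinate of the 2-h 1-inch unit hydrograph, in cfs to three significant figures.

Direct runoff: 0.0, 12.8, 24.9, 52.1, 33.9, 22.1, 14.4, 0.0 cfs; ΣQ_DR = 160.2 cfs, peak = 52.1 cfs.
Runoff depth d = ΣQ_DR·Δt / A = 160.2 × 7200 / (0.331 mi²) = 1.500 in.
The 1-inch UH is the DRH scaled by (1 in)/d, so U_p = 52.1 × 1/1.500 = 34.7 cfs.

U_p ≈ 34.7 cfs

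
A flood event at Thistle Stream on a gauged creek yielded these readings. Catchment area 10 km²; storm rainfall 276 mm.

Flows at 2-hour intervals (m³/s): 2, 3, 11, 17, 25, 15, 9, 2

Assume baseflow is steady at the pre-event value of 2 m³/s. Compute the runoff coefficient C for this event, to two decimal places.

C ≈ 0.18

ΣQ_DR = 68.00 m³/s; V = ΣQ_DR·Δt = 4.896 × 10^5 m³.
Runoff depth d = V / A = 48.96 mm.
C = d / P = 48.96 / 276 = 0.18.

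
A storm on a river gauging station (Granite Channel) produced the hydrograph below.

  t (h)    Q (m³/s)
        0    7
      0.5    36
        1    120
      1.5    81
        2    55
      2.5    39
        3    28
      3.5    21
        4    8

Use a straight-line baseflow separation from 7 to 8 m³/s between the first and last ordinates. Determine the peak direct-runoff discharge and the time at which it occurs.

Q_p = 112.75 m³/s at t = 1 h

Subtracting baseflow gives direct-runoff ordinates: 0.00, 28.88, 112.75, 73.62, 47.50, 31.38, 20.25, 13.12, 0.00 m³/s.
The maximum is 112.75 m³/s, occurring at the reading for t = 1 h.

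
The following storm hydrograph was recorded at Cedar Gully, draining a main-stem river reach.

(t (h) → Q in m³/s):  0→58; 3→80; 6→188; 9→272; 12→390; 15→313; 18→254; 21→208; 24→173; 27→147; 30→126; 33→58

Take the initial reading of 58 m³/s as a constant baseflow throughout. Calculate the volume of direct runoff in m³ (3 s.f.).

V ≈ 1.70 × 10^7 m³

Direct-runoff ordinates (Q − Q_b): 0.0, 22.0, 130.0, 214.0, 332.0, 255.0, 196.0, 150.0, 115.0, 89.0, 68.0, 0.0 m³/s.
ΣQ_DR = 1571 m³/s.
With Δt = 3 h = 10800 s, V = ΣQ_DR · Δt = 1571 × 10800 = 1.70 × 10^7 m³.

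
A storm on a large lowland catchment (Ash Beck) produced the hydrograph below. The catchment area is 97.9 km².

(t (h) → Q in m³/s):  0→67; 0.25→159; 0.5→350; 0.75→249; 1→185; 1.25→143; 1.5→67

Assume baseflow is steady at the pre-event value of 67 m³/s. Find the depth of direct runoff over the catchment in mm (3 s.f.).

Direct runoff: 0.0, 92.0, 283.0, 182.0, 118.0, 76.0, 0.0 m³/s; ΣQ_DR = 751.0 m³/s.
V = ΣQ_DR · Δt = 751.0 × 900 s = 6.759 × 10^5 m³.
Over A = 97.9 km², depth = V / A = 6.90 mm.

d ≈ 6.90 mm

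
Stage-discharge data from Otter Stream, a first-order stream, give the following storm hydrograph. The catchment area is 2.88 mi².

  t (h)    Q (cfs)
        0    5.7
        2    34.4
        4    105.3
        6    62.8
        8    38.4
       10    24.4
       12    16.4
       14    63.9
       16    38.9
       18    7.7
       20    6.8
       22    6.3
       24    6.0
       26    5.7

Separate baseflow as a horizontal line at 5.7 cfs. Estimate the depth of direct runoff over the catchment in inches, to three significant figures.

Direct runoff: 0.0, 28.7, 99.6, 57.1, 32.7, 18.7, 10.7, 58.2, 33.2, 2.0, 1.1, 0.6, 0.3, 0.0 cfs; ΣQ_DR = 342.9 cfs.
V = ΣQ_DR · Δt = 342.9 × 7200 s = 2.469 × 10^6 ft³.
Over A = 2.88 mi², depth = V / A = 0.369 in.

d ≈ 0.369 in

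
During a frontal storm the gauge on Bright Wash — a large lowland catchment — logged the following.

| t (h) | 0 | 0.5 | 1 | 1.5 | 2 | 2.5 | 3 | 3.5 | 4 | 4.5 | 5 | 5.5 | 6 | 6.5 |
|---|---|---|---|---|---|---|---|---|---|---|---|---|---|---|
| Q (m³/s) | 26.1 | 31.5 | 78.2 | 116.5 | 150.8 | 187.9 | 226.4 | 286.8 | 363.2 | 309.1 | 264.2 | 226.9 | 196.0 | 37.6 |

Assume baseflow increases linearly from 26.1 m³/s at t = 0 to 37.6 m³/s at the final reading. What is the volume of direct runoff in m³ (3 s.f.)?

V ≈ 3.70 × 10^6 m³

Direct-runoff ordinates (Q − Q_b): 0.00, 4.52, 50.33, 87.75, 121.16, 157.38, 194.99, 254.51, 330.02, 275.04, 229.25, 191.07, 159.28, 0.00 m³/s.
ΣQ_DR = 2055 m³/s.
With Δt = 0.5 h = 1800 s, V = ΣQ_DR · Δt = 2055 × 1800 = 3.70 × 10^6 m³.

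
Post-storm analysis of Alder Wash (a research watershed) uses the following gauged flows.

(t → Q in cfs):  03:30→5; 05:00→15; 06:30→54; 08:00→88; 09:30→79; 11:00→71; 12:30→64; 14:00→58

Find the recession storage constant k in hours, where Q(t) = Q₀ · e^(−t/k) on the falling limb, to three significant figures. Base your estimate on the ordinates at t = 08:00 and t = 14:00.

On the falling limb, Q drops from 88 to 58 cfs between t = 08:00 and t = 14:00 (Δt = 6 h).
k = −Δt / ln(Q₂/Q₁) = −6 / ln(58/88) = 14.4 h.

k ≈ 14.4 h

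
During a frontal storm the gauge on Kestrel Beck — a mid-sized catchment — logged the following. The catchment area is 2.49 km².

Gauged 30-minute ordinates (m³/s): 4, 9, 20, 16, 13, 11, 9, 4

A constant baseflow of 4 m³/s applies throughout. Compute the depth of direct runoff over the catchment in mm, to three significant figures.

d ≈ 39.0 mm

Direct runoff: 0.0, 5.0, 16.0, 12.0, 9.0, 7.0, 5.0, 0.0 m³/s; ΣQ_DR = 54.00 m³/s.
V = ΣQ_DR · Δt = 54.00 × 1800 s = 97200 m³.
Over A = 2.49 km², depth = V / A = 39.0 mm.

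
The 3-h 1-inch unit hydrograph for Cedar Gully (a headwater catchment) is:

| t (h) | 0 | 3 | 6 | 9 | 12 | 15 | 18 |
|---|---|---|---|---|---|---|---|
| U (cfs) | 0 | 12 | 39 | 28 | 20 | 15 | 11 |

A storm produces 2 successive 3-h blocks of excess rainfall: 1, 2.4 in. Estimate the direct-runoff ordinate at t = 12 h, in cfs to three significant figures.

By discrete convolution, Q_j = Σ (P_i / 1 in) · U_{j−i}.
At t = 12 h (j=4): Q = (1/1)·20 + (2.4/1)·28 = 87.2 cfs.

Q ≈ 87.2 cfs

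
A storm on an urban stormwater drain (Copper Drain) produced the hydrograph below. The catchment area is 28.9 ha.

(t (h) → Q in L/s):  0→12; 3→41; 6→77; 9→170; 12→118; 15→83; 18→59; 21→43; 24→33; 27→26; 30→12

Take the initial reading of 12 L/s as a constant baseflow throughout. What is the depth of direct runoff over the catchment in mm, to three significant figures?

d ≈ 20.3 mm

Direct runoff: 0.0, 29.0, 65.0, 158.0, 106.0, 71.0, 47.0, 31.0, 21.0, 14.0, 0.0 L/s; ΣQ_DR = 542.0 L/s.
V = ΣQ_DR · Δt = 542.0 × 10800 s = 5.854 × 10^6 L.
Over A = 28.9 ha, depth = V / A = 20.3 mm.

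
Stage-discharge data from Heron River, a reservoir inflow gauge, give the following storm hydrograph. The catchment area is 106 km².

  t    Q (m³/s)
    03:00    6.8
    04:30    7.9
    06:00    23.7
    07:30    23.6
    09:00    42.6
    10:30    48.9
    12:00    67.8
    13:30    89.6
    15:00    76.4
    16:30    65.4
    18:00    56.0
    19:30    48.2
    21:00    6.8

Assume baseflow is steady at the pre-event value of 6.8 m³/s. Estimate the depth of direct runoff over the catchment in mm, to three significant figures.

Direct runoff: 0.0, 1.1, 16.9, 16.8, 35.8, 42.1, 61.0, 82.8, 69.6, 58.6, 49.2, 41.4, 0.0 m³/s; ΣQ_DR = 475.3 m³/s.
V = ΣQ_DR · Δt = 475.3 × 5400 s = 2.567 × 10^6 m³.
Over A = 106 km², depth = V / A = 24.2 mm.

d ≈ 24.2 mm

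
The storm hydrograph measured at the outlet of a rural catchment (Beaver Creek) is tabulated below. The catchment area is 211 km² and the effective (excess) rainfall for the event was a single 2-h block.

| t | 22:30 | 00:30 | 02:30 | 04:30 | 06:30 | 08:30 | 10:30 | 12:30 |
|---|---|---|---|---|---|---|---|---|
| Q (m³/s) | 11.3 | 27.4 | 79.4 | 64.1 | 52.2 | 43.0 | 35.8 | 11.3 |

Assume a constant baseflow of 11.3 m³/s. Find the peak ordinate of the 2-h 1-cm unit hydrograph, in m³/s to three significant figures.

Direct runoff: 0.0, 16.1, 68.1, 52.8, 40.9, 31.7, 24.5, 0.0 m³/s; ΣQ_DR = 234.1 m³/s, peak = 68.1 m³/s.
Runoff depth d = ΣQ_DR·Δt / A = 234.1 × 7200 / (211 km²) = 7.988 mm.
The 1-cm UH is the DRH scaled by (10 mm)/d, so U_p = 68.1 × 10/7.988 = 85.3 m³/s.

U_p ≈ 85.3 m³/s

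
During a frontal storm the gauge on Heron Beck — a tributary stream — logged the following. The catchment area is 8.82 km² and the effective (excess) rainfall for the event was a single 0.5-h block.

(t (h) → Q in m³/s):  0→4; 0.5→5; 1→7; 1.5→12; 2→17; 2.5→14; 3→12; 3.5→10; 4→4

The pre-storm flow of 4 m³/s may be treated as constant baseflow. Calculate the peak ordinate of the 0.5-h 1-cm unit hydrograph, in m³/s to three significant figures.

U_p ≈ 13.0 m³/s

Direct runoff: 0.0, 1.0, 3.0, 8.0, 13.0, 10.0, 8.0, 6.0, 0.0 m³/s; ΣQ_DR = 49.00 m³/s, peak = 13.0 m³/s.
Runoff depth d = ΣQ_DR·Δt / A = 49.00 × 1800 / (8.82 km²) = 10.00 mm.
The 1-cm UH is the DRH scaled by (10 mm)/d, so U_p = 13.0 × 10/10.00 = 13.0 m³/s.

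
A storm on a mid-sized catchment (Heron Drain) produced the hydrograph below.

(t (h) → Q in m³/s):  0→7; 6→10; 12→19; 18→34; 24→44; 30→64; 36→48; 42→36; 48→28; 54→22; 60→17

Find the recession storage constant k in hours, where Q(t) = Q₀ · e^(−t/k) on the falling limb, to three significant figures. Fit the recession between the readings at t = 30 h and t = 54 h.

On the falling limb, Q drops from 64 to 22 m³/s between t = 30 h and t = 54 h (Δt = 24 h).
k = −Δt / ln(Q₂/Q₁) = −24 / ln(22/64) = 22.5 h.

k ≈ 22.5 h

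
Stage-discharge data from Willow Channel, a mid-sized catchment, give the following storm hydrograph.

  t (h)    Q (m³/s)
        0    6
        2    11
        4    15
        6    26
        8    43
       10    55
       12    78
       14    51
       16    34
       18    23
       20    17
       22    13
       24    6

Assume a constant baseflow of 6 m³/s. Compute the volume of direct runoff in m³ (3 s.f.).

Direct-runoff ordinates (Q − Q_b): 0.0, 5.0, 9.0, 20.0, 37.0, 49.0, 72.0, 45.0, 28.0, 17.0, 11.0, 7.0, 0.0 m³/s.
ΣQ_DR = 300.0 m³/s.
With Δt = 2 h = 7200 s, V = ΣQ_DR · Δt = 300.0 × 7200 = 2.16 × 10^6 m³.

V ≈ 2.16 × 10^6 m³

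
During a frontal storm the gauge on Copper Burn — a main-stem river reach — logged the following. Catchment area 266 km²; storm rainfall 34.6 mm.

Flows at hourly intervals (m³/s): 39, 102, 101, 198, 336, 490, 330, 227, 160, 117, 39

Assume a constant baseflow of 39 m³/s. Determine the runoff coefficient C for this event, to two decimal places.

ΣQ_DR = 1710 m³/s; V = ΣQ_DR·Δt = 6.156 × 10^6 m³.
Runoff depth d = V / A = 23.14 mm.
C = d / P = 23.14 / 34.6 = 0.67.

C ≈ 0.67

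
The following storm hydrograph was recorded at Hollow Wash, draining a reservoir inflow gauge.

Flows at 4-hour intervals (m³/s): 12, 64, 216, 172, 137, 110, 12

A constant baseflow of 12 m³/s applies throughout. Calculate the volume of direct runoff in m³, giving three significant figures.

Direct-runoff ordinates (Q − Q_b): 0.0, 52.0, 204.0, 160.0, 125.0, 98.0, 0.0 m³/s.
ΣQ_DR = 639.0 m³/s.
With Δt = 4 h = 14400 s, V = ΣQ_DR · Δt = 639.0 × 14400 = 9.20 × 10^6 m³.

V ≈ 9.20 × 10^6 m³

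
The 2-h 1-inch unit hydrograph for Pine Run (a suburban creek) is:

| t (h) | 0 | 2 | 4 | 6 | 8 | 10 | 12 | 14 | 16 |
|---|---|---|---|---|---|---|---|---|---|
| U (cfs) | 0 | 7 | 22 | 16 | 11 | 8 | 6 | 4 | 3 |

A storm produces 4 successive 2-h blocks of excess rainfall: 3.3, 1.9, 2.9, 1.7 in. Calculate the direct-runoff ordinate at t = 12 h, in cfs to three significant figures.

Q ≈ 94.1 cfs

By discrete convolution, Q_j = Σ (P_i / 1 in) · U_{j−i}.
At t = 12 h (j=6): Q = (3.3/1)·6 + (1.9/1)·8 + (2.9/1)·11 + (1.7/1)·16 = 94.1 cfs.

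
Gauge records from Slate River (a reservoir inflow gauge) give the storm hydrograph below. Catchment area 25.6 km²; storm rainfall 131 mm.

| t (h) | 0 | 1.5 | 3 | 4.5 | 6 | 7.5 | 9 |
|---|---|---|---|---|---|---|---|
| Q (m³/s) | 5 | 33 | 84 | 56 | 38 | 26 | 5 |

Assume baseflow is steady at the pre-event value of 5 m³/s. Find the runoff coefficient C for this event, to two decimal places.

ΣQ_DR = 212.0 m³/s; V = ΣQ_DR·Δt = 1.145 × 10^6 m³.
Runoff depth d = V / A = 44.72 mm.
C = d / P = 44.72 / 131 = 0.34.

C ≈ 0.34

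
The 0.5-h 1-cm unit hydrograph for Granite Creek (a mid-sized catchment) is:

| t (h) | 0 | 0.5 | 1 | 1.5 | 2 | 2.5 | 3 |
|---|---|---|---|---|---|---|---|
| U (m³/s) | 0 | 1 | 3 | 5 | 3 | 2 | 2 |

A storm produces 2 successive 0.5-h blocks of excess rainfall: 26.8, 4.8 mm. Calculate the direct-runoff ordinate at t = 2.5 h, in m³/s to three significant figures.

By discrete convolution, Q_j = Σ (P_i / 10 mm) · U_{j−i}.
At t = 2.5 h (j=5): Q = (26.8/10)·2 + (4.8/10)·3 = 6.80 m³/s.

Q ≈ 6.80 m³/s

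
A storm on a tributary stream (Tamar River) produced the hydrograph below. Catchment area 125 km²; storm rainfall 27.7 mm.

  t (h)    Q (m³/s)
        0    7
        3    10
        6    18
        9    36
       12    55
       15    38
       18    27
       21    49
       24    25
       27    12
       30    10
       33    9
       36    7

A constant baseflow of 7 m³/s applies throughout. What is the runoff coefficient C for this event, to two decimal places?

C ≈ 0.66

ΣQ_DR = 212.0 m³/s; V = ΣQ_DR·Δt = 2.290 × 10^6 m³.
Runoff depth d = V / A = 18.32 mm.
C = d / P = 18.32 / 27.7 = 0.66.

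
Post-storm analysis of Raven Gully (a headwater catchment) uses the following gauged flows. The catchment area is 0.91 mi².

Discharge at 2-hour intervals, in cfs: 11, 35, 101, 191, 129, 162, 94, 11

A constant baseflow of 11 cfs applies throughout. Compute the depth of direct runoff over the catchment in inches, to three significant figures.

d ≈ 2.20 in

Direct runoff: 0.0, 24.0, 90.0, 180.0, 118.0, 151.0, 83.0, 0.0 cfs; ΣQ_DR = 646.0 cfs.
V = ΣQ_DR · Δt = 646.0 × 7200 s = 4.651 × 10^6 ft³.
Over A = 0.91 mi², depth = V / A = 2.20 in.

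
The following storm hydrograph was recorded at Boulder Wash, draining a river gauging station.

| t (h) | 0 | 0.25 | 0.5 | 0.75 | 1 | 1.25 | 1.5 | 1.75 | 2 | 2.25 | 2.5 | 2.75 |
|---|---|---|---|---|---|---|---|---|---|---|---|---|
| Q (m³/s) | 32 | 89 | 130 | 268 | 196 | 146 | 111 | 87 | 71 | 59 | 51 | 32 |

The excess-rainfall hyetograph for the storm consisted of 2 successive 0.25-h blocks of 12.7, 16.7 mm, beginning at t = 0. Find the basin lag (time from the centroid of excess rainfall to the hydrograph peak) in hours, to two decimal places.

t_L ≈ 0.48 h

Centroid of excess rainfall: t_c = Σ P_i·t̄_i / ΣP_i = 0.2670 h (block centres at 0.125, 0.375 h).
Hydrograph peak occurs at t = 0.75 h, so basin lag t_L = 0.75 − 0.2670 = 0.48 h.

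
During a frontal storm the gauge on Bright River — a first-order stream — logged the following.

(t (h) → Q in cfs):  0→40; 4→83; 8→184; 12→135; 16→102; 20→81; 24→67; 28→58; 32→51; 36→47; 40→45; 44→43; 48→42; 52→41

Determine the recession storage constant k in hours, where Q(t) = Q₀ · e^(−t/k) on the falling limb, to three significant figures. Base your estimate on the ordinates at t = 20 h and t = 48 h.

k ≈ 42.6 h

On the falling limb, Q drops from 81 to 42 cfs between t = 20 h and t = 48 h (Δt = 28 h).
k = −Δt / ln(Q₂/Q₁) = −28 / ln(42/81) = 42.6 h.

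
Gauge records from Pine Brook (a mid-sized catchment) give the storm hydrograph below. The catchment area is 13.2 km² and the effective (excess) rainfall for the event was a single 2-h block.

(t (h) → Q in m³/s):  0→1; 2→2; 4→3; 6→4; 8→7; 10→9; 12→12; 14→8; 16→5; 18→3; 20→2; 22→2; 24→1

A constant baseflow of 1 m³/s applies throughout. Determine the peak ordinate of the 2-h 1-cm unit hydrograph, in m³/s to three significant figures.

U_p ≈ 4.38 m³/s

Direct runoff: 0.0, 1.0, 2.0, 3.0, 6.0, 8.0, 11.0, 7.0, 4.0, 2.0, 1.0, 1.0, 0.0 m³/s; ΣQ_DR = 46.00 m³/s, peak = 11.0 m³/s.
Runoff depth d = ΣQ_DR·Δt / A = 46.00 × 7200 / (13.2 km²) = 25.09 mm.
The 1-cm UH is the DRH scaled by (10 mm)/d, so U_p = 11.0 × 10/25.09 = 4.38 m³/s.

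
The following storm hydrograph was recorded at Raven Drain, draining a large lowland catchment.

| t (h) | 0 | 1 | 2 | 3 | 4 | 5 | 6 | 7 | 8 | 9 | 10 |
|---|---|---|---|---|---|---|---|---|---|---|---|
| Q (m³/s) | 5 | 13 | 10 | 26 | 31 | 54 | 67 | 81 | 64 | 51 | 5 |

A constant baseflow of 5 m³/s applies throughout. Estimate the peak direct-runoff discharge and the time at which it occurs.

Q_p = 76.0 m³/s at t = 7 h

Subtracting baseflow gives direct-runoff ordinates: 0.0, 8.0, 5.0, 21.0, 26.0, 49.0, 62.0, 76.0, 59.0, 46.0, 0.0 m³/s.
The maximum is 76.0 m³/s, occurring at the reading for t = 7 h.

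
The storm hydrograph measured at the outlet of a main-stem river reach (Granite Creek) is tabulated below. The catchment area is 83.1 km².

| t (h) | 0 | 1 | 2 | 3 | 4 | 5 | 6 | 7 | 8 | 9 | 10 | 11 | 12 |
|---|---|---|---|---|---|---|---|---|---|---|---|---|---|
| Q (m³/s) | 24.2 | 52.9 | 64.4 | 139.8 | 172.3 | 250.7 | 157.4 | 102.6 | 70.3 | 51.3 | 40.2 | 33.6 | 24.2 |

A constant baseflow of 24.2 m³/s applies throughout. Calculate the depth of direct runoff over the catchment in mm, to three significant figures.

Direct runoff: 0.0, 28.7, 40.2, 115.6, 148.1, 226.5, 133.2, 78.4, 46.1, 27.1, 16.0, 9.4, 0.0 m³/s; ΣQ_DR = 869.3 m³/s.
V = ΣQ_DR · Δt = 869.3 × 3600 s = 3.129 × 10^6 m³.
Over A = 83.1 km², depth = V / A = 37.7 mm.

d ≈ 37.7 mm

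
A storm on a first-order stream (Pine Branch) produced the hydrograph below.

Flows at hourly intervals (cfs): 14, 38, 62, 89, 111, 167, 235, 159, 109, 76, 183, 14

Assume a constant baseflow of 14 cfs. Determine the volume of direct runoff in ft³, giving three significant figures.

Direct-runoff ordinates (Q − Q_b): 0.0, 24.0, 48.0, 75.0, 97.0, 153.0, 221.0, 145.0, 95.0, 62.0, 169.0, 0.0 cfs.
ΣQ_DR = 1089 cfs.
With Δt = 1 h = 3600 s, V = ΣQ_DR · Δt = 1089 × 3600 = 3.92 × 10^6 ft³.

V ≈ 3.92 × 10^6 ft³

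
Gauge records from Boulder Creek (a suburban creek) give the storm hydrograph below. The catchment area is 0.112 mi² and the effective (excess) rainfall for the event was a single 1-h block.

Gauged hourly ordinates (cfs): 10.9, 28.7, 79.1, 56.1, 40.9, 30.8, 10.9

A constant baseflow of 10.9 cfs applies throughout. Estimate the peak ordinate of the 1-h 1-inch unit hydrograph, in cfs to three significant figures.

Direct runoff: 0.0, 17.8, 68.2, 45.2, 30.0, 19.9, 0.0 cfs; ΣQ_DR = 181.1 cfs, peak = 68.2 cfs.
Runoff depth d = ΣQ_DR·Δt / A = 181.1 × 3600 / (0.112 mi²) = 2.506 in.
The 1-inch UH is the DRH scaled by (1 in)/d, so U_p = 68.2 × 1/2.506 = 27.2 cfs.

U_p ≈ 27.2 cfs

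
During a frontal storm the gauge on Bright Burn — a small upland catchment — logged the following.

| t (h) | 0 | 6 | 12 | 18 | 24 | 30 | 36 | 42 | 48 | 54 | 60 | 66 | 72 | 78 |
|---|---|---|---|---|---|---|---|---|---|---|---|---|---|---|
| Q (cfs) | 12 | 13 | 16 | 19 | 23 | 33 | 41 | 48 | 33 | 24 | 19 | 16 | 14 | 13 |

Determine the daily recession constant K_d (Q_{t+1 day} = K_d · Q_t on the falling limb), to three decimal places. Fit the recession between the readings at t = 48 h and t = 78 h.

Between t = 48 h and t = 78 h the flow falls from 33 to 13 cfs over 5×6 h = 30 h.
Per-interval ratio K = (13/33)^(1/5) = 0.8300; K_d = K^(24/6) = 0.475.

K_d ≈ 0.475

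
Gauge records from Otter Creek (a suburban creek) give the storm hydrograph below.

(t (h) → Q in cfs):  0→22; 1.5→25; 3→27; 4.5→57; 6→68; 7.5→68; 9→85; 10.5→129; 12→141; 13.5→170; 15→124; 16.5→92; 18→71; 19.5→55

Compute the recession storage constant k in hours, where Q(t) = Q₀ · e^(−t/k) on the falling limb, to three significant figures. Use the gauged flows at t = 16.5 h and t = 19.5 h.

On the falling limb, Q drops from 92 to 55 cfs between t = 16.5 h and t = 19.5 h (Δt = 3 h).
k = −Δt / ln(Q₂/Q₁) = −3 / ln(55/92) = 5.83 h.

k ≈ 5.83 h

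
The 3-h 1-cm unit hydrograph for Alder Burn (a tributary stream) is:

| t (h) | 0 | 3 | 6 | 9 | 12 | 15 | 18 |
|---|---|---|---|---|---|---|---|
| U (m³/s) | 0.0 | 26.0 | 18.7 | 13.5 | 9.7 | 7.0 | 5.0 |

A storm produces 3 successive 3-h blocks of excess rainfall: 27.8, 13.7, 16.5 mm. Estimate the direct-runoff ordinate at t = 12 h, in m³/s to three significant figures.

Q ≈ 76.3 m³/s

By discrete convolution, Q_j = Σ (P_i / 10 mm) · U_{j−i}.
At t = 12 h (j=4): Q = (27.8/10)·9.7 + (13.7/10)·13.5 + (16.5/10)·18.7 = 76.3 m³/s.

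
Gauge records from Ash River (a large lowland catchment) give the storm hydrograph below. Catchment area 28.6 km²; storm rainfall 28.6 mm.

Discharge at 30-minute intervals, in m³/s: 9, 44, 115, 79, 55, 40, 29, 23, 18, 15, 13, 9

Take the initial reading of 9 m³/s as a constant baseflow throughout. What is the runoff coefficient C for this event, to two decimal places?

C ≈ 0.75

ΣQ_DR = 341.0 m³/s; V = ΣQ_DR·Δt = 6.138 × 10^5 m³.
Runoff depth d = V / A = 21.46 mm.
C = d / P = 21.46 / 28.6 = 0.75.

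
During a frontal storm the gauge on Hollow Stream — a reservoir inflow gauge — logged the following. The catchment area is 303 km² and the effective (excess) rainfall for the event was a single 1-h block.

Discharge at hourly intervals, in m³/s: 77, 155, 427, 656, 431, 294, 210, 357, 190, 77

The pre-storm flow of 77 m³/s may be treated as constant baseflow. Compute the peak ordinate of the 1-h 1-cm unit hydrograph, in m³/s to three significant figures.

Direct runoff: 0.0, 78.0, 350.0, 579.0, 354.0, 217.0, 133.0, 280.0, 113.0, 0.0 m³/s; ΣQ_DR = 2104 m³/s, peak = 579.0 m³/s.
Runoff depth d = ΣQ_DR·Δt / A = 2104 × 3600 / (303 km²) = 25.00 mm.
The 1-cm UH is the DRH scaled by (10 mm)/d, so U_p = 579.0 × 10/25.00 = 232 m³/s.

U_p ≈ 232 m³/s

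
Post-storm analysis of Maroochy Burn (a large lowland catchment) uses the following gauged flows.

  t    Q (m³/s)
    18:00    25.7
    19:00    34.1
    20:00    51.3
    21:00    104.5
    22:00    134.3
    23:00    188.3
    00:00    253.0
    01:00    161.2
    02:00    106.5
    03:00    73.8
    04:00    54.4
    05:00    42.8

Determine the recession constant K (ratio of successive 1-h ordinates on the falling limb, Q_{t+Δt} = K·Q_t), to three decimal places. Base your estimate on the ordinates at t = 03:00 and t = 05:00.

Using the recession-limb readings at t = 03:00 and t = 05:00: Q falls from 73.8 to 42.8 m³/s over 2 intervals.
K = (Q₂/Q₁)^(1/2) = (42.8/73.8)^(1/2) = 0.762.

K ≈ 0.762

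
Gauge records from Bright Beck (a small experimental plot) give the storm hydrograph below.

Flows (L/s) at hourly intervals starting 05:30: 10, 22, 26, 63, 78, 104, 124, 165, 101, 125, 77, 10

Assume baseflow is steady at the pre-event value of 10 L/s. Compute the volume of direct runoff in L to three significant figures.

V ≈ 2.83 × 10^6 L

Direct-runoff ordinates (Q − Q_b): 0.0, 12.0, 16.0, 53.0, 68.0, 94.0, 114.0, 155.0, 91.0, 115.0, 67.0, 0.0 L/s.
ΣQ_DR = 785.0 L/s.
With Δt = 1 h = 3600 s, V = ΣQ_DR · Δt = 785.0 × 3600 = 2.83 × 10^6 L.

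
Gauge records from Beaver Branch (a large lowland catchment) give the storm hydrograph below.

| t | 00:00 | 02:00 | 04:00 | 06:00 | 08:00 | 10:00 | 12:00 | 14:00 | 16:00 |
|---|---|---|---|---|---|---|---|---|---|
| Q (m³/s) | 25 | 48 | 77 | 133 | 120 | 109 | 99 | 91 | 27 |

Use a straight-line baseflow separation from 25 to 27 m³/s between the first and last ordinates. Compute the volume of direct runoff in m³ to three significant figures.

V ≈ 3.56 × 10^6 m³

Direct-runoff ordinates (Q − Q_b): 0.00, 22.75, 51.50, 107.25, 94.00, 82.75, 72.50, 64.25, 0.00 m³/s.
ΣQ_DR = 495.0 m³/s.
With Δt = 2 h = 7200 s, V = ΣQ_DR · Δt = 495.0 × 7200 = 3.56 × 10^6 m³.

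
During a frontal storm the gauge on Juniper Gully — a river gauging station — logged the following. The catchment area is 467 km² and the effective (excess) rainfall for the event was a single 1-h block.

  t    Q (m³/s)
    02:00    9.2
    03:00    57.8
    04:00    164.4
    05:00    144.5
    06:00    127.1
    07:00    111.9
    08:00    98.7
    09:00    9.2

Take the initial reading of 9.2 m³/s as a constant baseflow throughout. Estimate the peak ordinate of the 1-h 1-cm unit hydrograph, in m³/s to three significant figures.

Direct runoff: 0.0, 48.6, 155.2, 135.3, 117.9, 102.7, 89.5, 0.0 m³/s; ΣQ_DR = 649.2 m³/s, peak = 155.2 m³/s.
Runoff depth d = ΣQ_DR·Δt / A = 649.2 × 3600 / (467 km²) = 5.005 mm.
The 1-cm UH is the DRH scaled by (10 mm)/d, so U_p = 155.2 × 10/5.005 = 310 m³/s.

U_p ≈ 310 m³/s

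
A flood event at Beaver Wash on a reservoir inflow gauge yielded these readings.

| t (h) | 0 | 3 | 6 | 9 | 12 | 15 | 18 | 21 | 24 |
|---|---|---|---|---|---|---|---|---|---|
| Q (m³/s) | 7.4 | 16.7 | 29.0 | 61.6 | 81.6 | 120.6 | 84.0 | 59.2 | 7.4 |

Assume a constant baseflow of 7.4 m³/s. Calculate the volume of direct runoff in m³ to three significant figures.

V ≈ 4.33 × 10^6 m³

Direct-runoff ordinates (Q − Q_b): 0.0, 9.3, 21.6, 54.2, 74.2, 113.2, 76.6, 51.8, 0.0 m³/s.
ΣQ_DR = 400.9 m³/s.
With Δt = 3 h = 10800 s, V = ΣQ_DR · Δt = 400.9 × 10800 = 4.33 × 10^6 m³.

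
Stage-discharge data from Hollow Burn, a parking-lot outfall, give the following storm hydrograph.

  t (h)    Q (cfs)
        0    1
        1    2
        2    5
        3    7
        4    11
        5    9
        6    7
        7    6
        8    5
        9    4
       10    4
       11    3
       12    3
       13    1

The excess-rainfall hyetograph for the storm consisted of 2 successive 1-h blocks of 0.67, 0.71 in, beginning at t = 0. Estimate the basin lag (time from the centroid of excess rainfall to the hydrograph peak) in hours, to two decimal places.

t_L ≈ 2.99 h

Centroid of excess rainfall: t_c = Σ P_i·t̄_i / ΣP_i = 1.0145 h (block centres at 0.5, 1.5 h).
Hydrograph peak occurs at t = 4 h, so basin lag t_L = 4 − 1.0145 = 2.99 h.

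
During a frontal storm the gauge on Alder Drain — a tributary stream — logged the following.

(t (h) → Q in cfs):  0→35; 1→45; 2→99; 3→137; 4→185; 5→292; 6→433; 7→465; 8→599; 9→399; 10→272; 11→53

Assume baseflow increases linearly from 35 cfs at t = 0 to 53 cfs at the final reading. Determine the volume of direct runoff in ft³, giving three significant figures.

Direct-runoff ordinates (Q − Q_b): 0.00, 8.36, 60.73, 97.09, 143.45, 248.82, 388.18, 418.55, 550.91, 349.27, 220.64, 0.00 cfs.
ΣQ_DR = 2486 cfs.
With Δt = 1 h = 3600 s, V = ΣQ_DR · Δt = 2486 × 3600 = 8.95 × 10^6 ft³.

V ≈ 8.95 × 10^6 ft³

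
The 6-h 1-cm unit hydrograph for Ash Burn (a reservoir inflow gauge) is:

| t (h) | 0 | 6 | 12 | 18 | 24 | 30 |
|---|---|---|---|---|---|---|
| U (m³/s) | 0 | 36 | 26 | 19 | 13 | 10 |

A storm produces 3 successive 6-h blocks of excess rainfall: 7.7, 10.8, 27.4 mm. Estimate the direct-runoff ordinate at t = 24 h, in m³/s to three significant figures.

By discrete convolution, Q_j = Σ (P_i / 10 mm) · U_{j−i}.
At t = 24 h (j=4): Q = (7.7/10)·13 + (10.8/10)·19 + (27.4/10)·26 = 102 m³/s.

Q ≈ 102 m³/s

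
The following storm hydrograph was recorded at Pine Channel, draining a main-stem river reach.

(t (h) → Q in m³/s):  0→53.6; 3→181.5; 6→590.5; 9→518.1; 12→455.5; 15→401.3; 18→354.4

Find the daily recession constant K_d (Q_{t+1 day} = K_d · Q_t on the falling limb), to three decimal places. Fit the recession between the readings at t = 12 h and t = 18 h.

Between t = 12 h and t = 18 h the flow falls from 455.5 to 354.4 m³/s over 2×3 h = 6 h.
Per-interval ratio K = (354.4/455.5)^(1/2) = 0.8821; K_d = K^(24/3) = 0.366.

K_d ≈ 0.366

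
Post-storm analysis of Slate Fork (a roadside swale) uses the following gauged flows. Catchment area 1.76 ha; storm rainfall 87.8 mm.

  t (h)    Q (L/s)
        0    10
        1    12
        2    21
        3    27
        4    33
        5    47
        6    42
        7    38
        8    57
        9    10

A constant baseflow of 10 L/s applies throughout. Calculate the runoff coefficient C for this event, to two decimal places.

C ≈ 0.46

ΣQ_DR = 197.0 L/s; V = ΣQ_DR·Δt = 7.092 × 10^5 L.
Runoff depth d = V / A = 40.30 mm.
C = d / P = 40.30 / 87.8 = 0.46.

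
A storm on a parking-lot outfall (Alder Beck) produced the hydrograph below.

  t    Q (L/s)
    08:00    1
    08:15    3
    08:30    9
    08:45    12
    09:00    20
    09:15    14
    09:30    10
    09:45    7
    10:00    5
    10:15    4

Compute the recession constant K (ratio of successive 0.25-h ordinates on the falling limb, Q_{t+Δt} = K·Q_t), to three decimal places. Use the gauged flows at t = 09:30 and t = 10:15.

Using the recession-limb readings at t = 09:30 and t = 10:15: Q falls from 10 to 4 L/s over 3 intervals.
K = (Q₂/Q₁)^(1/3) = (4/10)^(1/3) = 0.737.

K ≈ 0.737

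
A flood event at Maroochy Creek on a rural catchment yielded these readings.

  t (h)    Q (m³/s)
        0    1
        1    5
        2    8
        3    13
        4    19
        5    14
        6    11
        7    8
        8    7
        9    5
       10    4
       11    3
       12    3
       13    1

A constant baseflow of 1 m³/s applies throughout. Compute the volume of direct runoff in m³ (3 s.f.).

V ≈ 3.17 × 10^5 m³

Direct-runoff ordinates (Q − Q_b): 0.0, 4.0, 7.0, 12.0, 18.0, 13.0, 10.0, 7.0, 6.0, 4.0, 3.0, 2.0, 2.0, 0.0 m³/s.
ΣQ_DR = 88.00 m³/s.
With Δt = 1 h = 3600 s, V = ΣQ_DR · Δt = 88.00 × 3600 = 3.17 × 10^5 m³.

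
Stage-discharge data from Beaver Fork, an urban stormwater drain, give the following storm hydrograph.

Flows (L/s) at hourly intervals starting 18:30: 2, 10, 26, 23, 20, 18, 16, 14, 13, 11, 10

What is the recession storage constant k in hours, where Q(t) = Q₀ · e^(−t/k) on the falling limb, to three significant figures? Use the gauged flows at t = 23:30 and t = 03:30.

k ≈ 8.12 h

On the falling limb, Q drops from 18 to 11 L/s between t = 23:30 and t = 03:30 (Δt = 4 h).
k = −Δt / ln(Q₂/Q₁) = −4 / ln(11/18) = 8.12 h.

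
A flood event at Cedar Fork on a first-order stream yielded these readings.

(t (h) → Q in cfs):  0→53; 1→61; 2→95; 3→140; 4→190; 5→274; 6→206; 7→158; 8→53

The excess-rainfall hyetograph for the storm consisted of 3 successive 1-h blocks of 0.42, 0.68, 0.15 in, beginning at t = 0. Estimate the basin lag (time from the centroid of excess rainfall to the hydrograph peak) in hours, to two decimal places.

t_L ≈ 3.72 h

Centroid of excess rainfall: t_c = Σ P_i·t̄_i / ΣP_i = 1.2840 h (block centres at 0.5, 1.5, 2.5 h).
Hydrograph peak occurs at t = 5 h, so basin lag t_L = 5 − 1.2840 = 3.72 h.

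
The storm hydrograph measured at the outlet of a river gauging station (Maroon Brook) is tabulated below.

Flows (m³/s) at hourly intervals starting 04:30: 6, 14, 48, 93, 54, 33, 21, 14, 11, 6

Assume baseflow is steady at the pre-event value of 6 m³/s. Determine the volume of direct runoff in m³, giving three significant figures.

Direct-runoff ordinates (Q − Q_b): 0.0, 8.0, 42.0, 87.0, 48.0, 27.0, 15.0, 8.0, 5.0, 0.0 m³/s.
ΣQ_DR = 240.0 m³/s.
With Δt = 1 h = 3600 s, V = ΣQ_DR · Δt = 240.0 × 3600 = 8.64 × 10^5 m³.

V ≈ 8.64 × 10^5 m³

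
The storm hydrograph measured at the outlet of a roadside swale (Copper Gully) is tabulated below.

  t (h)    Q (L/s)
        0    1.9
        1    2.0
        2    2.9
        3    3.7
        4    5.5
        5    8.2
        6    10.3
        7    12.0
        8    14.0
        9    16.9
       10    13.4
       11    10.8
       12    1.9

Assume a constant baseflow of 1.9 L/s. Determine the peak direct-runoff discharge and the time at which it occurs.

Subtracting baseflow gives direct-runoff ordinates: 0.0, 0.1, 1.0, 1.8, 3.6, 6.3, 8.4, 10.1, 12.1, 15.0, 11.5, 8.9, 0.0 L/s.
The maximum is 15.0 L/s, occurring at the reading for t = 9 h.

Q_p = 15.0 L/s at t = 9 h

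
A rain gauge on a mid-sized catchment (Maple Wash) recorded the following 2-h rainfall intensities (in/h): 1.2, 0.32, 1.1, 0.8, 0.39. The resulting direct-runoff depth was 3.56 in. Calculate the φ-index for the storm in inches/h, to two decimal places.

φ ≈ 0.44 in/h

Only the 3 blocks with intensity above φ contribute runoff: 1.2, 1.1, 0.8 in/h.
Σ(I−φ)·Δt = d  ⇒  (1.2+1.1+0.8 − 3φ)·2 = 3.56
φ = (3.100 − 3.56/2) / 3 = 0.44 in/h.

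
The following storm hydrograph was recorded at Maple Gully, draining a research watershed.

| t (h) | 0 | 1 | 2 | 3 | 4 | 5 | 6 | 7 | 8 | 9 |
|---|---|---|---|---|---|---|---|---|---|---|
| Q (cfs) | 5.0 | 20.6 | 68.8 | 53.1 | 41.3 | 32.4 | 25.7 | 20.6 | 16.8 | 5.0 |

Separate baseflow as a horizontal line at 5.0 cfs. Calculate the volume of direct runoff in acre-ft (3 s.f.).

V ≈ 19.8 acre-ft

Direct-runoff ordinates (Q − Q_b): 0.0, 15.6, 63.8, 48.1, 36.3, 27.4, 20.7, 15.6, 11.8, 0.0 cfs.
ΣQ_DR = 239.3 cfs.
With Δt = 1 h = 3600 s, V = ΣQ_DR · Δt = 239.3 × 3600 = 8.61 × 10^5 ft³ = 19.8 acre-ft.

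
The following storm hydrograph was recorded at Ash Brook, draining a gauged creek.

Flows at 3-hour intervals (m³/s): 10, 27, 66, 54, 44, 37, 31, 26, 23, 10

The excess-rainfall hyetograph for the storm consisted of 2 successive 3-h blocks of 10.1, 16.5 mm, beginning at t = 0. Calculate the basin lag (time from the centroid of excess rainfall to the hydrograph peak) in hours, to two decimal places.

t_L ≈ 2.64 h

Centroid of excess rainfall: t_c = Σ P_i·t̄_i / ΣP_i = 3.3609 h (block centres at 1.5, 4.5 h).
Hydrograph peak occurs at t = 6 h, so basin lag t_L = 6 − 3.3609 = 2.64 h.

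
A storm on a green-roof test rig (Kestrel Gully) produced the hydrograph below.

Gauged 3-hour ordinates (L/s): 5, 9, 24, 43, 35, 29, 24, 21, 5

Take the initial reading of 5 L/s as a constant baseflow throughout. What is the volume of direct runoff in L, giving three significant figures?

Direct-runoff ordinates (Q − Q_b): 0.0, 4.0, 19.0, 38.0, 30.0, 24.0, 19.0, 16.0, 0.0 L/s.
ΣQ_DR = 150.0 L/s.
With Δt = 3 h = 10800 s, V = ΣQ_DR · Δt = 150.0 × 10800 = 1.62 × 10^6 L.

V ≈ 1.62 × 10^6 L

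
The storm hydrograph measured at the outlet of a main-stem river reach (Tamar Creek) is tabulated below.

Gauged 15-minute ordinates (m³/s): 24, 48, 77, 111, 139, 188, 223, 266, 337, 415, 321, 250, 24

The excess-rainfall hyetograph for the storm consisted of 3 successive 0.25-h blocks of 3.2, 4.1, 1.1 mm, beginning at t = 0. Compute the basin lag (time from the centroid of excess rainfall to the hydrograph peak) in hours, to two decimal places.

t_L ≈ 1.94 h

Centroid of excess rainfall: t_c = Σ P_i·t̄_i / ΣP_i = 0.3125 h (block centres at 0.125, 0.375, 0.625 h).
Hydrograph peak occurs at t = 2.25 h, so basin lag t_L = 2.25 − 0.3125 = 1.94 h.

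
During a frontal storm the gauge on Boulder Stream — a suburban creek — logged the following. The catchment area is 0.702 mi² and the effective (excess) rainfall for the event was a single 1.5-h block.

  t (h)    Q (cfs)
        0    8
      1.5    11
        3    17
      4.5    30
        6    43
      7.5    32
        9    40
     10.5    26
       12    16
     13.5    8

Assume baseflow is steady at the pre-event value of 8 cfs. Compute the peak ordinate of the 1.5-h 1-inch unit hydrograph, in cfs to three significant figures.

U_p ≈ 70.0 cfs

Direct runoff: 0.0, 3.0, 9.0, 22.0, 35.0, 24.0, 32.0, 18.0, 8.0, 0.0 cfs; ΣQ_DR = 151.0 cfs, peak = 35.0 cfs.
Runoff depth d = ΣQ_DR·Δt / A = 151.0 × 5400 / (0.702 mi²) = 0.5000 in.
The 1-inch UH is the DRH scaled by (1 in)/d, so U_p = 35.0 × 1/0.5000 = 70.0 cfs.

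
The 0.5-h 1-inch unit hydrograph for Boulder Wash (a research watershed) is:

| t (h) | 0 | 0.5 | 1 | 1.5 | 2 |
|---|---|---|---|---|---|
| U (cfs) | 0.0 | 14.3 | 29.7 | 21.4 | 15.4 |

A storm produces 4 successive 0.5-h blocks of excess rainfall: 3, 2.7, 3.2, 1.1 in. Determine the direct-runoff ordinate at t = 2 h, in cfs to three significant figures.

By discrete convolution, Q_j = Σ (P_i / 1 in) · U_{j−i}.
At t = 2 h (j=4): Q = (3/1)·15.4 + (2.7/1)·21.4 + (3.2/1)·29.7 + (1.1/1)·14.3 = 215 cfs.

Q ≈ 215 cfs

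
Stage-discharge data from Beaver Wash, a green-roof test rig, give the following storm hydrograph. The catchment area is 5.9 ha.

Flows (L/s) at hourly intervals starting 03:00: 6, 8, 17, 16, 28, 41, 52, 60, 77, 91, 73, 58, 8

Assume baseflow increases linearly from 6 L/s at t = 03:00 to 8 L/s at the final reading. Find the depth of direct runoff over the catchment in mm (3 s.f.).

Direct runoff: 0.00, 1.83, 10.67, 9.50, 21.33, 34.17, 45.00, 52.83, 69.67, 83.50, 65.33, 50.17, 0.00 L/s; ΣQ_DR = 444.0 L/s.
V = ΣQ_DR · Δt = 444.0 × 3600 s = 1.598 × 10^6 L.
Over A = 5.9 ha, depth = V / A = 27.1 mm.

d ≈ 27.1 mm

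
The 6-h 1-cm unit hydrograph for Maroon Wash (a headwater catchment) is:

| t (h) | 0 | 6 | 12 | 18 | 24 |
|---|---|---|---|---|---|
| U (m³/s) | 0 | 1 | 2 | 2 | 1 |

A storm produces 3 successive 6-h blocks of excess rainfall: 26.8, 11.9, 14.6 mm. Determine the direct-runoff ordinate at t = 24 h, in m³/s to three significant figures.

Q ≈ 7.98 m³/s

By discrete convolution, Q_j = Σ (P_i / 10 mm) · U_{j−i}.
At t = 24 h (j=4): Q = (26.8/10)·1 + (11.9/10)·2 + (14.6/10)·2 = 7.98 m³/s.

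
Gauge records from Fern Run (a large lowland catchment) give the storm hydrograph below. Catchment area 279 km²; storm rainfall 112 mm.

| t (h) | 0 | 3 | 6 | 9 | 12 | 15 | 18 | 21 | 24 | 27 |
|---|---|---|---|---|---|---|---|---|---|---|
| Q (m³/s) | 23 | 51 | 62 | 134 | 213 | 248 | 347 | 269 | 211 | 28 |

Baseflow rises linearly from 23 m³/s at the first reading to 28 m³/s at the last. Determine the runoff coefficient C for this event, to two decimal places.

ΣQ_DR = 1331 m³/s; V = ΣQ_DR·Δt = 1.437 × 10^7 m³.
Runoff depth d = V / A = 51.52 mm.
C = d / P = 51.52 / 112 = 0.46.

C ≈ 0.46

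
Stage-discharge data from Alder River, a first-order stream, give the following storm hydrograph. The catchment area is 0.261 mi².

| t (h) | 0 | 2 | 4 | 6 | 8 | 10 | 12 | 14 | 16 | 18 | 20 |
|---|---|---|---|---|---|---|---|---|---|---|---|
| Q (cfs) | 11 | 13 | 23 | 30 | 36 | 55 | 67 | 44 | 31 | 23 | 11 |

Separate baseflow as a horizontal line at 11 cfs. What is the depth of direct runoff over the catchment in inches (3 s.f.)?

d ≈ 2.65 in

Direct runoff: 0.0, 2.0, 12.0, 19.0, 25.0, 44.0, 56.0, 33.0, 20.0, 12.0, 0.0 cfs; ΣQ_DR = 223.0 cfs.
V = ΣQ_DR · Δt = 223.0 × 7200 s = 1.606 × 10^6 ft³.
Over A = 0.261 mi², depth = V / A = 2.65 in.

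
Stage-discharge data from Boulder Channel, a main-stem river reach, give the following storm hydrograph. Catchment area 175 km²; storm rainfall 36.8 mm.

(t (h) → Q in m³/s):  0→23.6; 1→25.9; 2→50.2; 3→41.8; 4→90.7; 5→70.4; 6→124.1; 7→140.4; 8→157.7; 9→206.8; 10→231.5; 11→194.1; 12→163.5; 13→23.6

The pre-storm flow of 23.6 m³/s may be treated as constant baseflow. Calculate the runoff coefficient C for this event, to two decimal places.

C ≈ 0.68

ΣQ_DR = 1214 m³/s; V = ΣQ_DR·Δt = 4.370 × 10^6 m³.
Runoff depth d = V / A = 24.97 mm.
C = d / P = 24.97 / 36.8 = 0.68.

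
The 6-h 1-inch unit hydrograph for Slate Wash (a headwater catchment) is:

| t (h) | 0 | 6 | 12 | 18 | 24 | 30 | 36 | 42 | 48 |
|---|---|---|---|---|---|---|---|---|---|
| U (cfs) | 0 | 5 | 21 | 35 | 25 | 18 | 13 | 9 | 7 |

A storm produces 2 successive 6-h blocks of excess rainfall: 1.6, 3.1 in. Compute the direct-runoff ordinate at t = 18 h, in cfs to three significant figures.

Q ≈ 121 cfs

By discrete convolution, Q_j = Σ (P_i / 1 in) · U_{j−i}.
At t = 18 h (j=3): Q = (1.6/1)·35 + (3.1/1)·21 = 121 cfs.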